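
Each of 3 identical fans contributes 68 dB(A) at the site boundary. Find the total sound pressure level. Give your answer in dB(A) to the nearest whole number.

73 dB(A)

N identical incoherent sources raise the level by 10·log₁₀ N.
L_total = 68 + 10·log₁₀(3) = 68 + 4.771 = 72.77 dB(A).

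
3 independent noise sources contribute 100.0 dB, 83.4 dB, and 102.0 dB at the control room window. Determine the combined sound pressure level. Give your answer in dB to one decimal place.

For uncorrelated sources the intensities add, so convert each level to linear form, sum, and take 10·log₁₀ of the total.
Σ 10^(L/10) = 10^(100.0/10) + 10^(83.4/10) + 10^(102.0/10) = 2.607e+10.
L_total = 10·log₁₀(2.607e+10) = 104.16 dB.

104.2 dB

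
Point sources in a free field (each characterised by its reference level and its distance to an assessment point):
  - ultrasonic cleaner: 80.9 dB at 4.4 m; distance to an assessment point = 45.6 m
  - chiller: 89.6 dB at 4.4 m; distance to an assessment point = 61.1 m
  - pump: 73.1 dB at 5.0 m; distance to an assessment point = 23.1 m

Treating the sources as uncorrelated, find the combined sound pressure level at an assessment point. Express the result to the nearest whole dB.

Apply inverse-square spreading to bring every level to the receiver, then sum 10^(L/10).
ultrasonic cleaner: 80.9 − 20·log₁₀(45.6/4.4) = 80.9 − 20.31 = 60.59 dB.
chiller: 89.6 − 20·log₁₀(61.1/4.4) = 89.6 − 22.85 = 66.75 dB.
pump: 73.1 − 20·log₁₀(23.1/5.0) = 73.1 − 13.29 = 59.81 dB.
Σ 10^(L/10) = 6.832e+06 → L_total = 10·log₁₀(6.832e+06) = 68.35 dB.

68 dB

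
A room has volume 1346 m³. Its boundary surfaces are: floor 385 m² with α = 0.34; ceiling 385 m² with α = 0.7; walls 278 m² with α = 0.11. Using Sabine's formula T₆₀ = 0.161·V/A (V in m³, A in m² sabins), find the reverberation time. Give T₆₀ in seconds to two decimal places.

Summing Sᵢαᵢ: 385·0.34 + 385·0.7 + 278·0.11 = 430.98 m².
T₆₀ = 0.161 × 1346 / 430.98 = 0.503 s.

0.50 s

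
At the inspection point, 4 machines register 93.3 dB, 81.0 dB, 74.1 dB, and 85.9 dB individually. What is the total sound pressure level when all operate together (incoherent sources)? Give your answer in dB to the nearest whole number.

Incoherent sources combine by intensity addition: L_total = 10·log₁₀(Σ 10^(L_i/10)).
Σ 10^(L/10) = 10^(93.3/10) + 10^(81.0/10) + 10^(74.1/10) + 10^(85.9/10) = 2.679e+09.
L_total = 10·log₁₀(2.679e+09) = 94.28 dB.

94 dB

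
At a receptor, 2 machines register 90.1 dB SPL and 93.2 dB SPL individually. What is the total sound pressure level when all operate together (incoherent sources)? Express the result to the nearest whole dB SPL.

95 dB SPL

For uncorrelated sources the intensities add, so convert each level to linear form, sum, and take 10·log₁₀ of the total.
Σ 10^(L/10) = 10^(90.1/10) + 10^(93.2/10) = 3.113e+09.
L_total = 10·log₁₀(3.113e+09) = 94.93 dB SPL.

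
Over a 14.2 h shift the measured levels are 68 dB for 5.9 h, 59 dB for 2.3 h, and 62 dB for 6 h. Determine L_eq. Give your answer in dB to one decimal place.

65.3 dB

L_eq = 10·log₁₀[(1/T)·Σ tᵢ·10^(Lᵢ/10)] with T = 14.2 h.
Σ tᵢ·10^(Lᵢ/10) = 5.9·10^(68/10) + 2.3·10^(59/10) + 6·10^(62/10) = 4.856e+07.
L_eq = 10·log₁₀(4.856e+07/14.2) = 65.34 dB.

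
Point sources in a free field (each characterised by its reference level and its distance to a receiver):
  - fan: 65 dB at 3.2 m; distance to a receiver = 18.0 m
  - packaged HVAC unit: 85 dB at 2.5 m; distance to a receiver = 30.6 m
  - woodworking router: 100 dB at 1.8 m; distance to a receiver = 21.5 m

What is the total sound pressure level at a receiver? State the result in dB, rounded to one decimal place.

78.6 dB

Propagate each source to the receiver with L = L_ref − 20·log₁₀(r/r_ref), then add intensities.
fan: 65 − 20·log₁₀(18.0/3.2) = 65 − 15.00 = 50.00 dB.
packaged HVAC unit: 85 − 20·log₁₀(30.6/2.5) = 85 − 21.76 = 63.24 dB.
woodworking router: 100 − 20·log₁₀(21.5/1.8) = 100 − 21.54 = 78.46 dB.
Σ 10^(L/10) = 7.230e+07 → L_total = 10·log₁₀(7.230e+07) = 78.59 dB.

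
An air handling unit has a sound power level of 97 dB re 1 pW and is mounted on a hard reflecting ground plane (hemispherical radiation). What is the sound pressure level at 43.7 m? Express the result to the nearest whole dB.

L_p = L_w − 10·log₁₀(2π·r²) with r = 43.7 m.
2π·r² = 1.2e+04 m², 10·log₁₀ of that is 40.791 dB.
L_p = 97 − 40.791 = 56.21 dB.

56 dB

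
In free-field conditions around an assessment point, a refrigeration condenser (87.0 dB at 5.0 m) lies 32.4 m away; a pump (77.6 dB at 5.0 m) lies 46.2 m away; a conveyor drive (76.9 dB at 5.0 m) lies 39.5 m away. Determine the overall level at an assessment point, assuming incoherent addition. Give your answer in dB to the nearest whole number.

71 dB

Apply inverse-square spreading to bring every level to the receiver, then sum 10^(L/10).
refrigeration condenser: 87.0 − 20·log₁₀(32.4/5.0) = 87.0 − 16.23 = 70.77 dB.
pump: 77.6 − 20·log₁₀(46.2/5.0) = 77.6 − 19.31 = 58.29 dB.
conveyor drive: 76.9 − 20·log₁₀(39.5/5.0) = 76.9 − 17.95 = 58.95 dB.
Σ 10^(L/10) = 1.339e+07 → L_total = 10·log₁₀(1.339e+07) = 71.27 dB.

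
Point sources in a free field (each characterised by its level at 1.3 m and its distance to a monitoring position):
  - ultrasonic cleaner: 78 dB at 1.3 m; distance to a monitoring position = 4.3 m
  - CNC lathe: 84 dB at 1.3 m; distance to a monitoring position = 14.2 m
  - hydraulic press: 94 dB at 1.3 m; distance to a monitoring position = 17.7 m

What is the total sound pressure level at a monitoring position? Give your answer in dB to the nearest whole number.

73 dB

First find each source's level at the receiver (point-source: −20·log₁₀(r/r_ref)), then combine on an intensity basis.
ultrasonic cleaner: 78 − 20·log₁₀(4.3/1.3) = 78 − 10.39 = 67.61 dB.
CNC lathe: 84 − 20·log₁₀(14.2/1.3) = 84 − 20.77 = 63.23 dB.
hydraulic press: 94 − 20·log₁₀(17.7/1.3) = 94 − 22.68 = 71.32 dB.
Σ 10^(L/10) = 2.142e+07 → L_total = 10·log₁₀(2.142e+07) = 73.31 dB.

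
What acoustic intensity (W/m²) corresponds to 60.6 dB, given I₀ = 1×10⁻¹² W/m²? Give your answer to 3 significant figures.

1.15e-06 W/m²

I/I₀ = 10^(60.6/10) = 1.148e+06, so I = 1.148e+06 × 10⁻¹² W/m².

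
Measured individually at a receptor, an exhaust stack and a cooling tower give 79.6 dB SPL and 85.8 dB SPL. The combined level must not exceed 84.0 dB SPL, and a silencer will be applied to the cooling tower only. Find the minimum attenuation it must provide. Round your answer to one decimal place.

3.8 dB

Fixed contribution from the other source: Σ 10^(L/10) = 10^(79.6/10) = 9.120e+07 (79.60 dB SPL).
To meet 84.0 dB SPL overall, the treated cooling tower may contribute at most 10^(84.0/10) − 9.120e+07 = 1.600e+08, i.e. 82.04 dB SPL.
Required insertion loss = 85.8 − 82.04 = 3.76 dB.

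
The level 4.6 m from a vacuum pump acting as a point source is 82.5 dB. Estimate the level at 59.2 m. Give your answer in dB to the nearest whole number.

60 dB

Spherical spreading from a point source gives a 20·log₁₀(r₂/r₁) drop.
L₂ = 82.5 − 20·log₁₀(59.2/4.6) = 82.5 − 22.191 = 60.31 dB.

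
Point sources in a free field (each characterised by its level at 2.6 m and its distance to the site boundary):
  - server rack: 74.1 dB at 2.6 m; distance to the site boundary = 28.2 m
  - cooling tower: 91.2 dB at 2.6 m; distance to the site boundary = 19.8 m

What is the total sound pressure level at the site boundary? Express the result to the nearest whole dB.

74 dB

Propagate each source to the receiver with L = L_ref − 20·log₁₀(r/r_ref), then add intensities.
server rack: 74.1 − 20·log₁₀(28.2/2.6) = 74.1 − 20.71 = 53.39 dB.
cooling tower: 91.2 − 20·log₁₀(19.8/2.6) = 91.2 − 17.63 = 73.57 dB.
Σ 10^(L/10) = 2.295e+07 → L_total = 10·log₁₀(2.295e+07) = 73.61 dB.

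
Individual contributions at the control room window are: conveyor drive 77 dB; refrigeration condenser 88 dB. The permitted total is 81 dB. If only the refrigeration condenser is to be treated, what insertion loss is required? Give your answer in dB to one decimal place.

The untreated sources together contribute 10^(77/10) = 5.012e+07, i.e. 77.00 dB.
To meet 81 dB overall, the treated refrigeration condenser may contribute at most 10^(81/10) − 5.012e+07 = 7.577e+07, i.e. 78.80 dB.
Required insertion loss = 88 − 78.80 = 9.20 dB.

9.2 dB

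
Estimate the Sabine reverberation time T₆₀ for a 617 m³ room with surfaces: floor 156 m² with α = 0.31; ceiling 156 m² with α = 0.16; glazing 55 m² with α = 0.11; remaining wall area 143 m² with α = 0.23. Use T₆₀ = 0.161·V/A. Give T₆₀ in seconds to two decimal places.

0.88 s

Total absorption A = 156·0.31 + 156·0.16 + 55·0.11 + 143·0.23 = 112.26 m² sabins.
T₆₀ = 0.161 × 617 / 112.26 = 0.885 s.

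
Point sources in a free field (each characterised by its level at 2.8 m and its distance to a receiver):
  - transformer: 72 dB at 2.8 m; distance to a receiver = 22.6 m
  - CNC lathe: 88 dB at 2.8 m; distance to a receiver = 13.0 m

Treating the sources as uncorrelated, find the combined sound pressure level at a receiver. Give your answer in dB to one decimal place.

74.7 dB

Apply inverse-square spreading to bring every level to the receiver, then sum 10^(L/10).
transformer: 72 − 20·log₁₀(22.6/2.8) = 72 − 18.14 = 53.86 dB.
CNC lathe: 88 − 20·log₁₀(13.0/2.8) = 88 − 13.34 = 74.66 dB.
Σ 10^(L/10) = 2.951e+07 → L_total = 10·log₁₀(2.951e+07) = 74.70 dB.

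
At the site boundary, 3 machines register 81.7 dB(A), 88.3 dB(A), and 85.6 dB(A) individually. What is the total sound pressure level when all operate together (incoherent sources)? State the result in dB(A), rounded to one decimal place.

For uncorrelated sources the intensities add, so convert each level to linear form, sum, and take 10·log₁₀ of the total.
Σ 10^(L/10) = 10^(81.7/10) + 10^(88.3/10) + 10^(85.6/10) = 1.187e+09.
L_total = 10·log₁₀(1.187e+09) = 90.74 dB(A).

90.7 dB(A)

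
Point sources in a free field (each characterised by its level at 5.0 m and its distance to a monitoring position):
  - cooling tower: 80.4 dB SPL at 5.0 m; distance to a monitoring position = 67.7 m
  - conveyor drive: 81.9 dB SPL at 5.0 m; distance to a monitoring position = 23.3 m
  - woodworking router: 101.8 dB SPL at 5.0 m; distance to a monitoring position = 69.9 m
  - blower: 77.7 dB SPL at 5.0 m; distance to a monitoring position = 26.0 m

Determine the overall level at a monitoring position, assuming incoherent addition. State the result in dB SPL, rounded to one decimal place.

79.4 dB SPL

Apply inverse-square spreading to bring every level to the receiver, then sum 10^(L/10).
cooling tower: 80.4 − 20·log₁₀(67.7/5.0) = 80.4 − 22.63 = 57.77 dB SPL.
conveyor drive: 81.9 − 20·log₁₀(23.3/5.0) = 81.9 − 13.37 = 68.53 dB SPL.
woodworking router: 101.8 − 20·log₁₀(69.9/5.0) = 101.8 − 22.91 = 78.89 dB SPL.
blower: 77.7 − 20·log₁₀(26.0/5.0) = 77.7 − 14.32 = 63.38 dB SPL.
Σ 10^(L/10) = 8.735e+07 → L_total = 10·log₁₀(8.735e+07) = 79.41 dB SPL.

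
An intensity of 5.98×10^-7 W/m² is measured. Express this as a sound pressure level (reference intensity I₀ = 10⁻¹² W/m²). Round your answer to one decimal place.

I/I₀ = 5.98×10^-7/10⁻¹² = 5.98×10^5, and L = 10·log₁₀(I/I₀).
L = 10·(0.7767 + 5) = 57.77 dB.

57.8 dB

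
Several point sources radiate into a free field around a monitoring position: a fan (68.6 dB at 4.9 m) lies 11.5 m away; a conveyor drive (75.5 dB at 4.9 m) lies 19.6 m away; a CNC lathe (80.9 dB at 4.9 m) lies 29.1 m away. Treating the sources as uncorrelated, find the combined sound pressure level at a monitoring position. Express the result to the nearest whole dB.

First find each source's level at the receiver (point-source: −20·log₁₀(r/r_ref)), then combine on an intensity basis.
fan: 68.6 − 20·log₁₀(11.5/4.9) = 68.6 − 7.41 = 61.19 dB.
conveyor drive: 75.5 − 20·log₁₀(19.6/4.9) = 75.5 − 12.04 = 63.46 dB.
CNC lathe: 80.9 − 20·log₁₀(29.1/4.9) = 80.9 − 15.47 = 65.43 dB.
Σ 10^(L/10) = 7.021e+06 → L_total = 10·log₁₀(7.021e+06) = 68.46 dB.

68 dB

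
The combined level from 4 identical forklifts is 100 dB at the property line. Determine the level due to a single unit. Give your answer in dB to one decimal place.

94.0 dB

4 equal contributions raise the level by 10·log₁₀ 4 = 6.021 dB, so each unit alone gives 100 − 6.021.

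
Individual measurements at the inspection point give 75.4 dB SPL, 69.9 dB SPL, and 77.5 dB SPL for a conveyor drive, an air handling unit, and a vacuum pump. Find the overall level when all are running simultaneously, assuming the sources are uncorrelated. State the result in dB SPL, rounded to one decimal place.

80.0 dB SPL

Incoherent sources combine by intensity addition: L_total = 10·log₁₀(Σ 10^(L_i/10)).
Σ 10^(L/10) = 10^(75.4/10) + 10^(69.9/10) + 10^(77.5/10) = 1.007e+08.
L_total = 10·log₁₀(1.007e+08) = 80.03 dB SPL.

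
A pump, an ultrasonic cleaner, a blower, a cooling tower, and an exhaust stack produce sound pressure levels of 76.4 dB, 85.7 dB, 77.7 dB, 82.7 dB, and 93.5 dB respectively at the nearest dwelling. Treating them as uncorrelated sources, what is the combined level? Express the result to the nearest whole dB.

95 dB

Incoherent sources combine by intensity addition: L_total = 10·log₁₀(Σ 10^(L_i/10)).
Σ 10^(L/10) = 10^(76.4/10) + 10^(85.7/10) + 10^(77.7/10) + 10^(82.7/10) + 10^(93.5/10) = 2.899e+09.
L_total = 10·log₁₀(2.899e+09) = 94.62 dB.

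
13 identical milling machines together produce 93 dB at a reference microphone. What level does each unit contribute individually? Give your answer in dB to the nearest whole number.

Dividing the total intensity by 13 lowers the level by 10·log₁₀ 13 = 11.139 dB: L₁ = 93 − 11.139.

82 dB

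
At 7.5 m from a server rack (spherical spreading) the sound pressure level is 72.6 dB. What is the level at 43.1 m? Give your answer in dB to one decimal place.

57.4 dB

Spherical spreading from a point source gives a 20·log₁₀(r₂/r₁) drop.
L₂ = 72.6 − 20·log₁₀(43.1/7.5) = 72.6 − 15.188 = 57.41 dB.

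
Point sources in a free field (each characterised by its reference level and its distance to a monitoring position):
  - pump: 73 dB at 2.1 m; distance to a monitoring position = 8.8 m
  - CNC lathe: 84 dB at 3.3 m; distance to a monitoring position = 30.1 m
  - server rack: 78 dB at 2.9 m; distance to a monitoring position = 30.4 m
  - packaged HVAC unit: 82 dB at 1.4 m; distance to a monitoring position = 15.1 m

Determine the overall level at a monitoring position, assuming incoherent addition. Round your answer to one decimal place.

67.8 dB

Apply inverse-square spreading to bring every level to the receiver, then sum 10^(L/10).
pump: 73 − 20·log₁₀(8.8/2.1) = 73 − 12.45 = 60.55 dB.
CNC lathe: 84 − 20·log₁₀(30.1/3.3) = 84 − 19.20 = 64.80 dB.
server rack: 78 − 20·log₁₀(30.4/2.9) = 78 − 20.41 = 57.59 dB.
packaged HVAC unit: 82 − 20·log₁₀(15.1/1.4) = 82 − 20.66 = 61.34 dB.
Σ 10^(L/10) = 6.092e+06 → L_total = 10·log₁₀(6.092e+06) = 67.85 dB.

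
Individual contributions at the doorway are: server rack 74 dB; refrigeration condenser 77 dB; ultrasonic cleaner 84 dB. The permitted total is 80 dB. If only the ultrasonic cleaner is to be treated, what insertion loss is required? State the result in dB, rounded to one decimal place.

Everything except the ultrasonic cleaner sums to 10^(74/10) + 10^(77/10) = 7.524e+07 in linear terms, 78.76 dB.
To meet 80 dB overall, the treated ultrasonic cleaner may contribute at most 10^(80/10) − 7.524e+07 = 2.476e+07, i.e. 73.94 dB.
So the ultrasonic cleaner must be reduced from 84 to 73.94 dB: IL = 10.06 dB.

10.1 dB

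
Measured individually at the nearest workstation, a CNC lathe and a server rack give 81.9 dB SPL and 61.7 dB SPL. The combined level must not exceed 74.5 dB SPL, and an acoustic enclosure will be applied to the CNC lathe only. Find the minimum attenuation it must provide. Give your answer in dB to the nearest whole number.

8 dB

Fixed contribution from the other source: Σ 10^(L/10) = 10^(61.7/10) = 1.479e+06 (61.70 dB SPL).
The limit corresponds to 10^(74.5/10) = 2.818e+07; subtracting the fixed part leaves 2.670e+07 for the CNC lathe, i.e. 74.27 dB SPL.
So the CNC lathe must be reduced from 81.9 to 74.27 dB SPL: IL = 7.63 dB.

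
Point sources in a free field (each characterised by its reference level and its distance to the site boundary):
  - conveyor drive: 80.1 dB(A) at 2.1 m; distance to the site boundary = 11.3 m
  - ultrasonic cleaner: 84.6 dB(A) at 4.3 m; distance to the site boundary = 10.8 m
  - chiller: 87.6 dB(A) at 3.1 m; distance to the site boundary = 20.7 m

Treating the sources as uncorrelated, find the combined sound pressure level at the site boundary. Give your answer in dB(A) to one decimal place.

77.9 dB(A)

Apply inverse-square spreading to bring every level to the receiver, then sum 10^(L/10).
conveyor drive: 80.1 − 20·log₁₀(11.3/2.1) = 80.1 − 14.62 = 65.48 dB(A).
ultrasonic cleaner: 84.6 − 20·log₁₀(10.8/4.3) = 84.6 − 8.00 = 76.60 dB(A).
chiller: 87.6 − 20·log₁₀(20.7/3.1) = 87.6 − 16.49 = 71.11 dB(A).
Σ 10^(L/10) = 6.216e+07 → L_total = 10·log₁₀(6.216e+07) = 77.93 dB(A).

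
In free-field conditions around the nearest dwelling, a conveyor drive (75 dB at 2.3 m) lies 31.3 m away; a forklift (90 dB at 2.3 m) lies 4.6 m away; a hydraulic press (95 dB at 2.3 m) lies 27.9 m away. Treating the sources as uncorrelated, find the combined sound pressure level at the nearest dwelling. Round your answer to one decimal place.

First find each source's level at the receiver (point-source: −20·log₁₀(r/r_ref)), then combine on an intensity basis.
conveyor drive: 75 − 20·log₁₀(31.3/2.3) = 75 − 22.68 = 52.32 dB.
forklift: 90 − 20·log₁₀(4.6/2.3) = 90 − 6.02 = 83.98 dB.
hydraulic press: 95 − 20·log₁₀(27.9/2.3) = 95 − 21.68 = 73.32 dB.
Σ 10^(L/10) = 2.717e+08 → L_total = 10·log₁₀(2.717e+08) = 84.34 dB.

84.3 dB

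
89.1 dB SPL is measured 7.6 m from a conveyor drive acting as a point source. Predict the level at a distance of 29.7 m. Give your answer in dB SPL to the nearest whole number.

For a point source, L₂ = L₁ − 20·log₁₀(r₂/r₁).
L₂ = 89.1 − 20·log₁₀(29.7/7.6) = 89.1 − 11.839 = 77.26 dB SPL.

77 dB SPL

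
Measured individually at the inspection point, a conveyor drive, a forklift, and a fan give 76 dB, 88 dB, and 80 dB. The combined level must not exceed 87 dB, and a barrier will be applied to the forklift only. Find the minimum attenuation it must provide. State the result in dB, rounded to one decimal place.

2.4 dB

The untreated sources together contribute 10^(76/10) + 10^(80/10) = 1.398e+08, i.e. 81.46 dB.
To meet 87 dB overall, the treated forklift may contribute at most 10^(87/10) − 1.398e+08 = 3.614e+08, i.e. 85.58 dB.
Required insertion loss = 88 − 85.58 = 2.42 dB.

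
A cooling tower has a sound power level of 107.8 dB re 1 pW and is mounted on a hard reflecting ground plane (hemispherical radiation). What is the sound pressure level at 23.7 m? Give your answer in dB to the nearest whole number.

Free-field hemispherical radiation: L_p = L_w − 10·log₁₀(2π·r²), r = 23.7 m.
2π·r² = 3529 m², 10·log₁₀ of that is 35.477 dB.
L_p = 107.8 − 35.477 = 72.32 dB.

72 dB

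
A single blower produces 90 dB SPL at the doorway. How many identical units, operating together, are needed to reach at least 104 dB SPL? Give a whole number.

26

The shortfall is 104 − 90 = 14.0 dB, and N units add 10·log₁₀ N, so need 10·log₁₀ N ≥ 14.0.
N ≥ 10^(14.0/10) = 25.119, so N = 26.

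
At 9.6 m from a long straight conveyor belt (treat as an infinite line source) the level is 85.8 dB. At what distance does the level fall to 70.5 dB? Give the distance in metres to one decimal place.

325.3 m

The 15.3 dB drop corresponds to a distance ratio of 10^(15.3/10) for a line source.
r₂ = 9.6·10^((85.8−70.5)/10) = 9.6·10^(15.3/10) = 325.29 m.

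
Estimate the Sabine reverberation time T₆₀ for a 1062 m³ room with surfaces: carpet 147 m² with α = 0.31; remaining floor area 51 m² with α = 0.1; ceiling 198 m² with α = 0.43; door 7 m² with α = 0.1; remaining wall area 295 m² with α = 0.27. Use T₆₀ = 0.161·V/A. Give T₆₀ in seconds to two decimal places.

Summing Sᵢαᵢ: 147·0.31 + 51·0.1 + 198·0.43 + 7·0.1 + 295·0.27 = 216.16 m².
T₆₀ = 0.161 × 1062 / 216.16 = 0.791 s.

0.79 s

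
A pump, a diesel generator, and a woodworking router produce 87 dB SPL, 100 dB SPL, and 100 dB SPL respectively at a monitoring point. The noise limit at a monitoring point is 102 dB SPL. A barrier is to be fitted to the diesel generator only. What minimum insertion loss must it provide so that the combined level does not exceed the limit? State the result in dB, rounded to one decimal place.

2.7 dB

The untreated sources together contribute 10^(87/10) + 10^(100/10) = 1.050e+10, i.e. 100.21 dB SPL.
The limit corresponds to 10^(102/10) = 1.585e+10; subtracting the fixed part leaves 5.348e+09 for the diesel generator, i.e. 97.28 dB SPL.
Required insertion loss = 100 − 97.28 = 2.72 dB.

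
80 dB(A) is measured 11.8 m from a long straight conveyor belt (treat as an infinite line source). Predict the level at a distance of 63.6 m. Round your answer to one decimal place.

Cylindrical spreading from a line source gives a 10·log₁₀(r₂/r₁) drop.
L₂ = 80 − 10·log₁₀(63.6/11.8) = 80 − 7.316 = 72.68 dB(A).

72.7 dB(A)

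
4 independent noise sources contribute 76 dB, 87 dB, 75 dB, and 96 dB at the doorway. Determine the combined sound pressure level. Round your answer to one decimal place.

96.6 dB

For uncorrelated sources the intensities add, so convert each level to linear form, sum, and take 10·log₁₀ of the total.
Σ 10^(L/10) = 10^(76/10) + 10^(87/10) + 10^(75/10) + 10^(96/10) = 4.554e+09.
L_total = 10·log₁₀(4.554e+09) = 96.58 dB.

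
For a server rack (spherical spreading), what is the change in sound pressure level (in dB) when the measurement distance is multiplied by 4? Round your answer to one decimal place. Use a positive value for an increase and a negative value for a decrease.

-12.0 dB

With spherical spreading the level changes by −20·log₁₀(r₂/r₁).
ΔL = −20·log₁₀(4) = -12.04 dB.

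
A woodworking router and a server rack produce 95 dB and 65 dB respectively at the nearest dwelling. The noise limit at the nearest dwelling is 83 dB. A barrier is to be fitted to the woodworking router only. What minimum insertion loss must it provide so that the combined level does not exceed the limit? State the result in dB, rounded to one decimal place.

12.1 dB

Everything except the woodworking router sums to 10^(65/10) = 3.162e+06 in linear terms, 65.00 dB.
To meet 83 dB overall, the treated woodworking router may contribute at most 10^(83/10) − 3.162e+06 = 1.964e+08, i.e. 82.93 dB.
So the woodworking router must be reduced from 95 to 82.93 dB: IL = 12.07 dB.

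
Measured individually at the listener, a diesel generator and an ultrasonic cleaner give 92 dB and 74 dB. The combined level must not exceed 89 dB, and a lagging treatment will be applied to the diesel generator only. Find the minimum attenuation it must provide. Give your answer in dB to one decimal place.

3.1 dB

The untreated sources together contribute 10^(74/10) = 2.512e+07, i.e. 74.00 dB.
To meet 89 dB overall, the treated diesel generator may contribute at most 10^(89/10) − 2.512e+07 = 7.692e+08, i.e. 88.86 dB.
So the diesel generator must be reduced from 92 to 88.86 dB: IL = 3.14 dB.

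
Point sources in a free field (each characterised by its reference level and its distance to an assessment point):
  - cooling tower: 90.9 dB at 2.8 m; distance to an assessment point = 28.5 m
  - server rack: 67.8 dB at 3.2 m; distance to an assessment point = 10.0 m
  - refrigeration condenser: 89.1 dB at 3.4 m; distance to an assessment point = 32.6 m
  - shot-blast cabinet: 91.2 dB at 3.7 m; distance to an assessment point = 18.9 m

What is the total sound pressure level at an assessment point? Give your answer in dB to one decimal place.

78.6 dB

Apply inverse-square spreading to bring every level to the receiver, then sum 10^(L/10).
cooling tower: 90.9 − 20·log₁₀(28.5/2.8) = 90.9 − 20.15 = 70.75 dB.
server rack: 67.8 − 20·log₁₀(10.0/3.2) = 67.8 − 9.90 = 57.90 dB.
refrigeration condenser: 89.1 − 20·log₁₀(32.6/3.4) = 89.1 − 19.63 = 69.47 dB.
shot-blast cabinet: 91.2 − 20·log₁₀(18.9/3.7) = 91.2 − 14.17 = 77.03 dB.
Σ 10^(L/10) = 7.186e+07 → L_total = 10·log₁₀(7.186e+07) = 78.56 dB.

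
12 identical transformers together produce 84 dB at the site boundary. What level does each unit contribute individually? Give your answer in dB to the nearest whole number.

73 dB

12 equal contributions raise the level by 10·log₁₀ 12 = 10.792 dB, so each unit alone gives 84 − 10.792.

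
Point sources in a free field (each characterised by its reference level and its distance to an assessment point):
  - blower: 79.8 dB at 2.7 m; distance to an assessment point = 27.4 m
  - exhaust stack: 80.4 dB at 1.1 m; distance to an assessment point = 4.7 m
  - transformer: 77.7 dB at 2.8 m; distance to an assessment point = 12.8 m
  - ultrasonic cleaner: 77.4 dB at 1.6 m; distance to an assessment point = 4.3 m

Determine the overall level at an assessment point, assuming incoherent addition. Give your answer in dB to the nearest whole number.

Propagate each source to the receiver with L = L_ref − 20·log₁₀(r/r_ref), then add intensities.
blower: 79.8 − 20·log₁₀(27.4/2.7) = 79.8 − 20.13 = 59.67 dB.
exhaust stack: 80.4 − 20·log₁₀(4.7/1.1) = 80.4 − 12.61 = 67.79 dB.
transformer: 77.7 − 20·log₁₀(12.8/2.8) = 77.7 − 13.20 = 64.50 dB.
ultrasonic cleaner: 77.4 − 20·log₁₀(4.3/1.6) = 77.4 − 8.59 = 68.81 dB.
Σ 10^(L/10) = 1.736e+07 → L_total = 10·log₁₀(1.736e+07) = 72.40 dB.

72 dB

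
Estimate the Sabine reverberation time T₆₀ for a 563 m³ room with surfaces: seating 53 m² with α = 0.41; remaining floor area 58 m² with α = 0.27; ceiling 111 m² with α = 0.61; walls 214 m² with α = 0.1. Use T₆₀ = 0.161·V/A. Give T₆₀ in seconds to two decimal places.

A = Σ Sᵢαᵢ = 53·0.41 + 58·0.27 + 111·0.61 + 214·0.1 = 126.50 m².
T₆₀ = 0.161 × 563 / 126.50 = 0.717 s.

0.72 s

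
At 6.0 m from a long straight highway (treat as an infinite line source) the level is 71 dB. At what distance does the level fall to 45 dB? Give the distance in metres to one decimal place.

2388.6 m

For a line source L₁ − L₂ = 10·log₁₀(r₂/r₁), so r₂ = r₁·10^((L₁−L₂)/10).
r₂ = 6.0·10^((71−45)/10) = 6.0·10^(26.0/10) = 2388.64 m.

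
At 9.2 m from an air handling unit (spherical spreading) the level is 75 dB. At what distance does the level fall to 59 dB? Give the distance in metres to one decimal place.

For a point source L₁ − L₂ = 20·log₁₀(r₂/r₁), so r₂ = r₁·10^((L₁−L₂)/20).
r₂ = 9.2·10^((75−59)/20) = 9.2·10^(16.0/20) = 58.05 m.

58.0 m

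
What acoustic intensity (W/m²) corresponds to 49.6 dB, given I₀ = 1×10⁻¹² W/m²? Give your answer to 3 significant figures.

9.12e-08 W/m²

L = 10·log₁₀(I/I₀) ⇒ I = I₀·10^(L/10) = 10⁻¹² × 10^4.96.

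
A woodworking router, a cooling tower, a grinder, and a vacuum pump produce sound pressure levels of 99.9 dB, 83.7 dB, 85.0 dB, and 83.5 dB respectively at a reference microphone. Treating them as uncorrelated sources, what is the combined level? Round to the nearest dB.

Incoherent sources combine by intensity addition: L_total = 10·log₁₀(Σ 10^(L_i/10)).
Σ 10^(L/10) = 10^(99.9/10) + 10^(83.7/10) + 10^(85.0/10) + 10^(83.5/10) = 1.055e+10.
L_total = 10·log₁₀(1.055e+10) = 100.23 dB.

100 dB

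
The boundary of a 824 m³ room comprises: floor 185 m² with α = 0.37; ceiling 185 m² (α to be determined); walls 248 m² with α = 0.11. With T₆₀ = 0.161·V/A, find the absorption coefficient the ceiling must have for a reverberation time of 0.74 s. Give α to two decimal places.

0.45

A = 0.161·V/T₆₀ = 0.161·824/0.74 = 179.28 m² sabins.
Absorption from the other surfaces = 185·0.37 + 248·0.11 = 95.73 m², so the ceiling must supply 83.55 m² over 185 m².
α = 83.55/185 = 0.452.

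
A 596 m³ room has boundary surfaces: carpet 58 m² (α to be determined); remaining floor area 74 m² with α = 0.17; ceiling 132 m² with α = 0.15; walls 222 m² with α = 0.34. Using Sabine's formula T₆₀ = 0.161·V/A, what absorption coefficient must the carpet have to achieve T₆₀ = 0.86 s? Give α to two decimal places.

0.06

From T₆₀ = 0.161·V/A, the target T₆₀ = 0.86 s needs A = 0.161·596/0.86 = 111.58 m².
Absorption from the other surfaces = 74·0.17 + 132·0.15 + 222·0.34 = 107.86 m², so the carpet must supply 3.72 m² over 58 m².
α = 3.72/58 = 0.064.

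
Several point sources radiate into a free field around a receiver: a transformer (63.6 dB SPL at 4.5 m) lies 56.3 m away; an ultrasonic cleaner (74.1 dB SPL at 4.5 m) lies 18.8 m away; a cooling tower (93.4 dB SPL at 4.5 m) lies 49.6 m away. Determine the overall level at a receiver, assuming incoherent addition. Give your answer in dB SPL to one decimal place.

72.9 dB SPL

Apply inverse-square spreading to bring every level to the receiver, then sum 10^(L/10).
transformer: 63.6 − 20·log₁₀(56.3/4.5) = 63.6 − 21.95 = 41.65 dB SPL.
ultrasonic cleaner: 74.1 − 20·log₁₀(18.8/4.5) = 74.1 − 12.42 = 61.68 dB SPL.
cooling tower: 93.4 − 20·log₁₀(49.6/4.5) = 93.4 − 20.85 = 72.55 dB SPL.
Σ 10^(L/10) = 1.950e+07 → L_total = 10·log₁₀(1.950e+07) = 72.90 dB SPL.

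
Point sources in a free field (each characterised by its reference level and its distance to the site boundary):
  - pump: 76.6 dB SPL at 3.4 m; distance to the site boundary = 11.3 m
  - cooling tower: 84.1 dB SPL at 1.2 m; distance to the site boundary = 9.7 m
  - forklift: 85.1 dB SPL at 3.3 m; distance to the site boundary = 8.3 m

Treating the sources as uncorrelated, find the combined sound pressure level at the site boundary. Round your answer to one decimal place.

First find each source's level at the receiver (point-source: −20·log₁₀(r/r_ref)), then combine on an intensity basis.
pump: 76.6 − 20·log₁₀(11.3/3.4) = 76.6 − 10.43 = 66.17 dB SPL.
cooling tower: 84.1 − 20·log₁₀(9.7/1.2) = 84.1 − 18.15 = 65.95 dB SPL.
forklift: 85.1 − 20·log₁₀(8.3/3.3) = 85.1 − 8.01 = 77.09 dB SPL.
Σ 10^(L/10) = 5.923e+07 → L_total = 10·log₁₀(5.923e+07) = 77.73 dB SPL.

77.7 dB SPL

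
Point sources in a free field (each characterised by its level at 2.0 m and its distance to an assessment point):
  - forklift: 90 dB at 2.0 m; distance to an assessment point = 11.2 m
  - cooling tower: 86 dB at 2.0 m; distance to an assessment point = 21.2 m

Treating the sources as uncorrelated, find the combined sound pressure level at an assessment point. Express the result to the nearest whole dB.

Propagate each source to the receiver with L = L_ref − 20·log₁₀(r/r_ref), then add intensities.
forklift: 90 − 20·log₁₀(11.2/2.0) = 90 − 14.96 = 75.04 dB.
cooling tower: 86 − 20·log₁₀(21.2/2.0) = 86 − 20.51 = 65.49 dB.
Σ 10^(L/10) = 3.543e+07 → L_total = 10·log₁₀(3.543e+07) = 75.49 dB.

75 dB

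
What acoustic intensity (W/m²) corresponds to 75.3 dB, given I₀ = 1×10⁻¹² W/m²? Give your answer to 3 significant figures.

I/I₀ = 10^(75.3/10) = 3.388e+07, so I = 3.388e+07 × 10⁻¹² W/m².

3.39e-05 W/m²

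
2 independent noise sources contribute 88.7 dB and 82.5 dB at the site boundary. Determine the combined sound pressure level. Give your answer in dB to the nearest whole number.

For uncorrelated sources the intensities add, so convert each level to linear form, sum, and take 10·log₁₀ of the total.
Σ 10^(L/10) = 10^(88.7/10) + 10^(82.5/10) = 9.191e+08.
L_total = 10·log₁₀(9.191e+08) = 89.63 dB.

90 dB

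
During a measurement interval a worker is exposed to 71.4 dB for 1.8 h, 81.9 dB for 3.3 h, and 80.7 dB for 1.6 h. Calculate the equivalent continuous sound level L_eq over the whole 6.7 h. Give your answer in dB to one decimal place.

80.3 dB

Weight each interval's intensity by its duration and average over T = 6.7 h:
Σ tᵢ·10^(Lᵢ/10) = 1.8·10^(71.4/10) + 3.3·10^(81.9/10) + 1.6·10^(80.7/10) = 7.239e+08.
L_eq = 10·log₁₀(7.239e+08/6.7) = 80.34 dB.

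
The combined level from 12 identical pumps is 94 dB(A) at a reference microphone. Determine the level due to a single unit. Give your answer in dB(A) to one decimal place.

83.2 dB(A)

Dividing the total intensity by 12 lowers the level by 10·log₁₀ 12 = 10.792 dB: L₁ = 94 − 10.792.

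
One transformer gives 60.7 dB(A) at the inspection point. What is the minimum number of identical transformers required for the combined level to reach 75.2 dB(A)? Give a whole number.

Need L₁ + 10·log₁₀ N ≥ 75.2, i.e. log₁₀ N ≥ 1.45.
N ≥ 10^(14.5/10) = 28.184, so N = 29.

29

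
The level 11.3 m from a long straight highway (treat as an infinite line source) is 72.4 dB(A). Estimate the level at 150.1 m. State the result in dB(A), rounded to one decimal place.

61.2 dB(A)

Cylindrical spreading from a line source gives a 10·log₁₀(r₂/r₁) drop.
L₂ = 72.4 − 10·log₁₀(150.1/11.3) = 72.4 − 11.233 = 61.17 dB(A).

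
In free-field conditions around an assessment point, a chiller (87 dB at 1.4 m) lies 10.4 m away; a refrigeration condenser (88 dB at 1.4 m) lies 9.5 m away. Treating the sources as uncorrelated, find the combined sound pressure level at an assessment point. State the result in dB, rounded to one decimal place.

Propagate each source to the receiver with L = L_ref − 20·log₁₀(r/r_ref), then add intensities.
chiller: 87 − 20·log₁₀(10.4/1.4) = 87 − 17.42 = 69.58 dB.
refrigeration condenser: 88 − 20·log₁₀(9.5/1.4) = 88 − 16.63 = 71.37 dB.
Σ 10^(L/10) = 2.278e+07 → L_total = 10·log₁₀(2.278e+07) = 73.58 dB.

73.6 dB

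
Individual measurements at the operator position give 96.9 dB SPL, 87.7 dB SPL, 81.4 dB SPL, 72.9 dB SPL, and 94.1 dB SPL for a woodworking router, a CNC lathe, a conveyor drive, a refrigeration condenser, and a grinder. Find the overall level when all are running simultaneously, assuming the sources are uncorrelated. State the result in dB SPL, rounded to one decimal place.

99.1 dB SPL

For uncorrelated sources the intensities add, so convert each level to linear form, sum, and take 10·log₁₀ of the total.
Σ 10^(L/10) = 10^(96.9/10) + 10^(87.7/10) + 10^(81.4/10) + 10^(72.9/10) + 10^(94.1/10) = 8.215e+09.
L_total = 10·log₁₀(8.215e+09) = 99.15 dB SPL.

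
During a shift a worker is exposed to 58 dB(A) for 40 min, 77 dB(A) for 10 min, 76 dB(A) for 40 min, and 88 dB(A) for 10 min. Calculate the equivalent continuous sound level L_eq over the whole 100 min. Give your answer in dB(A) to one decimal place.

Weight each interval's intensity by its duration and average over T = 100 min:
Σ tᵢ·10^(Lᵢ/10) = 40·10^(58/10) + 10·10^(77/10) + 40·10^(76/10) + 10·10^(88/10) = 8.428e+09.
L_eq = 10·log₁₀(8.428e+09/100) = 79.26 dB(A).

79.3 dB(A)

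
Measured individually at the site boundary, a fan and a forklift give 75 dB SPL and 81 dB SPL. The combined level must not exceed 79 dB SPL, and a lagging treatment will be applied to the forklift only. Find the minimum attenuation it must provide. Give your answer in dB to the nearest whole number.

4 dB

Fixed contribution from the other source: Σ 10^(L/10) = 10^(75/10) = 3.162e+07 (75.00 dB SPL).
The limit corresponds to 10^(79/10) = 7.943e+07; subtracting the fixed part leaves 4.781e+07 for the forklift, i.e. 76.80 dB SPL.
So the forklift must be reduced from 81 to 76.80 dB SPL: IL = 4.20 dB.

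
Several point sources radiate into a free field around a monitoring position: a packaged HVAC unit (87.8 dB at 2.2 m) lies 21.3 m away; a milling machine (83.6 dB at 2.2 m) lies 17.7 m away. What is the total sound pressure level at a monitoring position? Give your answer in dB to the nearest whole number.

70 dB

Apply inverse-square spreading to bring every level to the receiver, then sum 10^(L/10).
packaged HVAC unit: 87.8 − 20·log₁₀(21.3/2.2) = 87.8 − 19.72 = 68.08 dB.
milling machine: 83.6 − 20·log₁₀(17.7/2.2) = 83.6 − 18.11 = 65.49 dB.
Σ 10^(L/10) = 9.967e+06 → L_total = 10·log₁₀(9.967e+06) = 69.99 dB.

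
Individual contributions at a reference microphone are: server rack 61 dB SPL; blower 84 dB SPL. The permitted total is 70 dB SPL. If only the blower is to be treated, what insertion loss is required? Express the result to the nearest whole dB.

15 dB

The untreated sources together contribute 10^(61/10) = 1.259e+06, i.e. 61.00 dB SPL.
To meet 70 dB SPL overall, the treated blower may contribute at most 10^(70/10) − 1.259e+06 = 8.741e+06, i.e. 69.42 dB SPL.
Required insertion loss = 84 − 69.42 = 14.58 dB.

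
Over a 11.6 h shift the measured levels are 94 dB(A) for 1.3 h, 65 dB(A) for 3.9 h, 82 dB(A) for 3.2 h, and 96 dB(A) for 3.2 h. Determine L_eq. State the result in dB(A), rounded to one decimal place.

91.5 dB(A)

Weight each interval's intensity by its duration and average over T = 11.6 h:
Σ tᵢ·10^(Lᵢ/10) = 1.3·10^(94/10) + 3.9·10^(65/10) + 3.2·10^(82/10) + 3.2·10^(96/10) = 1.652e+10.
L_eq = 10·log₁₀(1.652e+10/11.6) = 91.54 dB(A).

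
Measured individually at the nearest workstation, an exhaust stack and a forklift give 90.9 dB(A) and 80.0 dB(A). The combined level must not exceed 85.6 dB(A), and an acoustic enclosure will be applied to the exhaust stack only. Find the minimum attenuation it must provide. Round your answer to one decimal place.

6.7 dB

Fixed contribution from the other source: Σ 10^(L/10) = 10^(80.0/10) = 1.000e+08 (80.00 dB(A)).
The limit corresponds to 10^(85.6/10) = 3.631e+08; subtracting the fixed part leaves 2.631e+08 for the exhaust stack, i.e. 84.20 dB(A).
Required insertion loss = 90.9 − 84.20 = 6.70 dB.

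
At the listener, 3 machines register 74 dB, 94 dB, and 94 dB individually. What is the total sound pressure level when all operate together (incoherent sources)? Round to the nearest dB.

Incoherent sources combine by intensity addition: L_total = 10·log₁₀(Σ 10^(L_i/10)).
Σ 10^(L/10) = 10^(74/10) + 10^(94/10) + 10^(94/10) = 5.049e+09.
L_total = 10·log₁₀(5.049e+09) = 97.03 dB.

97 dB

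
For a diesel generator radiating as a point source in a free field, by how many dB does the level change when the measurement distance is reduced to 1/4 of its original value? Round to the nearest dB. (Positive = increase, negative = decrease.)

With spherical spreading the level changes by −20·log₁₀(r₂/r₁).
ΔL = −20·log₁₀(0.25) = +12.04 dB.

+12 dB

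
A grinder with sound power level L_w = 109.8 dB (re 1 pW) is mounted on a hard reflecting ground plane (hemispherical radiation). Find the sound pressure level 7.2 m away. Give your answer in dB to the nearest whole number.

The power spreads over a hemisphere of area 2π·r², so L_p = L_w − 10·log₁₀(2π·r²).
2π·r² = 325.7 m², 10·log₁₀ of that is 25.128 dB.
L_p = 109.8 − 25.128 = 84.67 dB.

85 dB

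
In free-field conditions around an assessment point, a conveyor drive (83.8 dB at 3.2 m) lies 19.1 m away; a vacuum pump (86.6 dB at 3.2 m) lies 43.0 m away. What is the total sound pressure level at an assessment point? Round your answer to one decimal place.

69.7 dB

Propagate each source to the receiver with L = L_ref − 20·log₁₀(r/r_ref), then add intensities.
conveyor drive: 83.8 − 20·log₁₀(19.1/3.2) = 83.8 − 15.52 = 68.28 dB.
vacuum pump: 86.6 − 20·log₁₀(43.0/3.2) = 86.6 − 22.57 = 64.03 dB.
Σ 10^(L/10) = 9.265e+06 → L_total = 10·log₁₀(9.265e+06) = 69.67 dB.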